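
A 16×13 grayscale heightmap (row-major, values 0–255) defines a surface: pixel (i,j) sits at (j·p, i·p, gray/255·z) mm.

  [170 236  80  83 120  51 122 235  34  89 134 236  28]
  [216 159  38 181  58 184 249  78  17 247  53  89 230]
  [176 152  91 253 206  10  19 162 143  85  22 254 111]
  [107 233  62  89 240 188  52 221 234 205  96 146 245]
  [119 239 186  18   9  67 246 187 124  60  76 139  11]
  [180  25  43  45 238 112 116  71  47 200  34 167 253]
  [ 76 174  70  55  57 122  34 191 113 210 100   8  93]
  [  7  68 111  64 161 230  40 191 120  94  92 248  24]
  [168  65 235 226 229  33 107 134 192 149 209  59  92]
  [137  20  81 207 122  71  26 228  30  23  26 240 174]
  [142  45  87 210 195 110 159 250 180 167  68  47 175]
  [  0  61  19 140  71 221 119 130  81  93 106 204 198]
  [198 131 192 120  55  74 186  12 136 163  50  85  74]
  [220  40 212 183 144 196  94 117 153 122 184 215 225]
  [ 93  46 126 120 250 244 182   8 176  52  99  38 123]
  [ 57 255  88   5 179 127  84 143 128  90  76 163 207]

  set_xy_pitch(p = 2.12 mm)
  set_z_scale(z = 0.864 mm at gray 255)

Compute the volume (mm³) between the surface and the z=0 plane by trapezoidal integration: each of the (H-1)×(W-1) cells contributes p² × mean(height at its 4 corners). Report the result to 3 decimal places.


344.551

height_mm = gray/255 × 0.864; cell vol = 2.12² × mean(4 corners)
unit = 2.12² × 0.864 / (4×255) = 0.00380702 mm³ per gray-sum
row 0: Σ corner-gray over 12 cells = 6190  → 23.5655
row 1: Σ corner-gray over 12 cells = 6233  → 23.7292
row 2: Σ corner-gray over 12 cells = 6965  → 26.5159
row 3: Σ corner-gray over 12 cells = 6716  → 25.5680
row 4: Σ corner-gray over 12 cells = 5461  → 20.7901
row 5: Σ corner-gray over 12 cells = 5066  → 19.2864
row 6: Σ corner-gray over 12 cells = 5306  → 20.2001
row 7: Σ corner-gray over 12 cells = 6405  → 24.3840
row 8: Σ corner-gray over 12 cells = 5995  → 22.8231
row 9: Σ corner-gray over 12 cells = 5812  → 22.1264
row 10: Σ corner-gray over 12 cells = 6041  → 22.9982
row 11: Σ corner-gray over 12 cells = 5368  → 20.4361
row 12: Σ corner-gray over 12 cells = 6445  → 24.5363
row 13: Σ corner-gray over 12 cells = 6663  → 25.3662
row 14: Σ corner-gray over 12 cells = 5838  → 22.2254
Σ rows: total corner-gray = 90504  → 344.5506 mm³


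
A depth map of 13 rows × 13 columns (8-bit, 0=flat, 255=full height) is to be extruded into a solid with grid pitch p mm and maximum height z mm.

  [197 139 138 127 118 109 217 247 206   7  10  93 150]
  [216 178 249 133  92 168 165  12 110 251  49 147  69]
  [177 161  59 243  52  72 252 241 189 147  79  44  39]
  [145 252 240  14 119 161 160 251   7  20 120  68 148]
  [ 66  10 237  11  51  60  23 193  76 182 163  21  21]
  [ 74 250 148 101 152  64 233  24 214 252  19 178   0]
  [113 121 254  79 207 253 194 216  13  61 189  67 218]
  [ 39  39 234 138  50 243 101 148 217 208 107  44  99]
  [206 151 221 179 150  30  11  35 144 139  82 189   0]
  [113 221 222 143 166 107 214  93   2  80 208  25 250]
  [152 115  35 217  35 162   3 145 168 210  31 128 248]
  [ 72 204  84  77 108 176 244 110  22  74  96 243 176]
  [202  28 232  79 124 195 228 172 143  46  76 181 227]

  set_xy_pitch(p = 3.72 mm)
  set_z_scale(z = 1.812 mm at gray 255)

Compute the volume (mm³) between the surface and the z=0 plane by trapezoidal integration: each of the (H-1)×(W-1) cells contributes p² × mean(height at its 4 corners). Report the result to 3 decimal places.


height_mm = gray/255 × 1.812; cell vol = 3.72² × mean(4 corners)
unit = 3.72² × 1.812 / (4×255) = 0.0245835 mm³ per gray-sum
row 0: Σ corner-gray over 12 cells = 6562  → 161.3170
row 1: Σ corner-gray over 12 cells = 6687  → 164.3899
row 2: Σ corner-gray over 12 cells = 6411  → 157.6049
row 3: Σ corner-gray over 12 cells = 5258  → 129.2601
row 4: Σ corner-gray over 12 cells = 5485  → 134.8406
row 5: Σ corner-gray over 12 cells = 6983  → 171.6667
row 6: Σ corner-gray over 12 cells = 6835  → 168.0283
row 7: Σ corner-gray over 12 cells = 6064  → 149.0744
row 8: Σ corner-gray over 12 cells = 6193  → 152.2457
row 9: Σ corner-gray over 12 cells = 6223  → 152.9832
row 10: Σ corner-gray over 12 cells = 6022  → 148.0419
row 11: Σ corner-gray over 12 cells = 6561  → 161.2924
Σ rows: total corner-gray = 75284  → 1850.7450 mm³

1850.745


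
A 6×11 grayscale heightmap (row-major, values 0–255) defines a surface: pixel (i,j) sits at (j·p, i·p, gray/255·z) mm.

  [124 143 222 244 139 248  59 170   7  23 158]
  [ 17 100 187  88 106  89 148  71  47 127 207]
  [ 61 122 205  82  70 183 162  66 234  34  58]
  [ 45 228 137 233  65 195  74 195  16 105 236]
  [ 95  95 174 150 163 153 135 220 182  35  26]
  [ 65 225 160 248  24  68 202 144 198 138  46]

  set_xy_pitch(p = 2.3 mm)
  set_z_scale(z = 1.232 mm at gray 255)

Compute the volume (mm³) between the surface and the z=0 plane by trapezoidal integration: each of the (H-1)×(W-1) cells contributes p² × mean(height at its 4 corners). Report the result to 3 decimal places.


height_mm = gray/255 × 1.232; cell vol = 2.3² × mean(4 corners)
unit = 2.3² × 1.232 / (4×255) = 0.00638949 mm³ per gray-sum
row 0: Σ corner-gray over 10 cells = 4942  → 31.5769
row 1: Σ corner-gray over 10 cells = 4585  → 29.2958
row 2: Σ corner-gray over 10 cells = 5212  → 33.3020
row 3: Σ corner-gray over 10 cells = 5512  → 35.2189
row 4: Σ corner-gray over 10 cells = 5660  → 36.1645
Σ rows: total corner-gray = 25911  → 165.5581 mm³

165.558


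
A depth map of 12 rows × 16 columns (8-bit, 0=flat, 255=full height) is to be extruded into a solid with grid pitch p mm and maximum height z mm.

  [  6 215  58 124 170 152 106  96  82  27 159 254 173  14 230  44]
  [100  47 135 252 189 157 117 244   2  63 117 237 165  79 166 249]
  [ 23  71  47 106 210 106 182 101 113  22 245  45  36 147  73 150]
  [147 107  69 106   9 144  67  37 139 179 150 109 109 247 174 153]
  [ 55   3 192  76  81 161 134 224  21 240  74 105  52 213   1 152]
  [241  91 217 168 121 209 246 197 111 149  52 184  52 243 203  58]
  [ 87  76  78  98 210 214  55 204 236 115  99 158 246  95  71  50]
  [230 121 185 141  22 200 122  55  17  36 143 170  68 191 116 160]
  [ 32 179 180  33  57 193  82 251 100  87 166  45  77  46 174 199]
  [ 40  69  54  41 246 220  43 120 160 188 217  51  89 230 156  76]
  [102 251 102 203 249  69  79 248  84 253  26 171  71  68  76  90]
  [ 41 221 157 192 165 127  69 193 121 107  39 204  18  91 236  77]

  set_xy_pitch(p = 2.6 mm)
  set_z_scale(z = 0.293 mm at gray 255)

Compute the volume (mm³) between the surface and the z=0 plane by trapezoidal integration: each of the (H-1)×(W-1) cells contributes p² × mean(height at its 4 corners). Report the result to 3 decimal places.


164.086

height_mm = gray/255 × 0.293; cell vol = 2.6² × mean(4 corners)
unit = 2.6² × 0.293 / (4×255) = 0.00194184 mm³ per gray-sum
row 0: Σ corner-gray over 15 cells = 8059  → 15.6493
row 1: Σ corner-gray over 15 cells = 7470  → 14.5056
row 2: Σ corner-gray over 15 cells = 6773  → 13.1521
row 3: Σ corner-gray over 15 cells = 6953  → 13.5016
row 4: Σ corner-gray over 15 cells = 8146  → 15.8183
row 5: Σ corner-gray over 15 cells = 8832  → 17.1504
row 6: Σ corner-gray over 15 cells = 7611  → 14.7794
row 7: Σ corner-gray over 15 cells = 7135  → 13.8551
row 8: Σ corner-gray over 15 cells = 7455  → 14.4764
row 9: Σ corner-gray over 15 cells = 7976  → 15.4881
row 10: Σ corner-gray over 15 cells = 8090  → 15.7095
Σ rows: total corner-gray = 84500  → 164.0857 mm³


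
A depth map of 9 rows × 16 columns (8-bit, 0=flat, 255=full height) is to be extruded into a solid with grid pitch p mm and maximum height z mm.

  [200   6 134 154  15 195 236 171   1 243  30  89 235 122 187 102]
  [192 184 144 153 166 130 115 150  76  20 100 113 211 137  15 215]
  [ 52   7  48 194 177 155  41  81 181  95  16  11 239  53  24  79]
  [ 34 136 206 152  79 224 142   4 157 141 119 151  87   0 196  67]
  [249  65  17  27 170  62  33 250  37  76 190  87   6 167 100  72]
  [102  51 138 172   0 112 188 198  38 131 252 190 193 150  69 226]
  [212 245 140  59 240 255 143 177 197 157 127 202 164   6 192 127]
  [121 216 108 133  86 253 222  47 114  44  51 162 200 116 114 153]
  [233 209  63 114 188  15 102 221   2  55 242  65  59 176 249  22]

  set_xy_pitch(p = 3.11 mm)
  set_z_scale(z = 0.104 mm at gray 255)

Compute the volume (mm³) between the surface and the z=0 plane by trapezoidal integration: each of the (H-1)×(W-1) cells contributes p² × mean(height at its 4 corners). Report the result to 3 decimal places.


height_mm = gray/255 × 0.104; cell vol = 3.11² × mean(4 corners)
unit = 3.11² × 0.104 / (4×255) = 0.000986175 mm³ per gray-sum
row 0: Σ corner-gray over 15 cells = 7773  → 7.6655
row 1: Σ corner-gray over 15 cells = 6610  → 6.5186
row 2: Σ corner-gray over 15 cells = 6464  → 6.3746
row 3: Σ corner-gray over 15 cells = 6584  → 6.4930
row 4: Σ corner-gray over 15 cells = 6987  → 6.8904
row 5: Σ corner-gray over 15 cells = 9039  → 8.9140
row 6: Σ corner-gray over 15 cells = 8953  → 8.8292
row 7: Σ corner-gray over 15 cells = 7781  → 7.6734
Σ rows: total corner-gray = 60191  → 59.3589 mm³

59.359


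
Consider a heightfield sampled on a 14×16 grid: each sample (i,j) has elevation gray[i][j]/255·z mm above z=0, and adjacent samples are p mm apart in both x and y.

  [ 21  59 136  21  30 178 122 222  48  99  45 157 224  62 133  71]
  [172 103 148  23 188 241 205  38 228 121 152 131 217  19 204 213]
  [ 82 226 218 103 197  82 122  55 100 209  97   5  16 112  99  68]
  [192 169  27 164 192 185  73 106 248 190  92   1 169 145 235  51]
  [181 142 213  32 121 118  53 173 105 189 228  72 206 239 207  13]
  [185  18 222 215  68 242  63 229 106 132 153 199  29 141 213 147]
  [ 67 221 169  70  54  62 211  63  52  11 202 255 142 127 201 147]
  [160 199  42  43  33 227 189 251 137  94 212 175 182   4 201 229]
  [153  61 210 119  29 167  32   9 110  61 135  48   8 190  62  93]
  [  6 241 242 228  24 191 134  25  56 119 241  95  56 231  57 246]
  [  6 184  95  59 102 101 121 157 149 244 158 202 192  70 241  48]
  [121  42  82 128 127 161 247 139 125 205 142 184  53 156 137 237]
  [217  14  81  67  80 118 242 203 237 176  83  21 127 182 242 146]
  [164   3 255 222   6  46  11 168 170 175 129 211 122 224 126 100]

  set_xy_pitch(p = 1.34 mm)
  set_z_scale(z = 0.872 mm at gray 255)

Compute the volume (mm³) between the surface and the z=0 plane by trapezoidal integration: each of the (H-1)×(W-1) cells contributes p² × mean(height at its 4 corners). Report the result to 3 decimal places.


159.953

height_mm = gray/255 × 0.872; cell vol = 1.34² × mean(4 corners)
unit = 1.34² × 0.872 / (4×255) = 0.00153506 mm³ per gray-sum
row 0: Σ corner-gray over 15 cells = 7585  → 11.6434
row 1: Σ corner-gray over 15 cells = 7853  → 12.0548
row 2: Σ corner-gray over 15 cells = 7667  → 11.7693
row 3: Σ corner-gray over 15 cells = 8625  → 13.2399
row 4: Σ corner-gray over 15 cells = 8782  → 13.4809
row 5: Σ corner-gray over 15 cells = 8286  → 12.7195
row 6: Σ corner-gray over 15 cells = 8261  → 12.6811
row 7: Σ corner-gray over 15 cells = 7095  → 10.8913
row 8: Σ corner-gray over 15 cells = 6860  → 10.5305
row 9: Σ corner-gray over 15 cells = 8336  → 12.7963
row 10: Σ corner-gray over 15 cells = 8418  → 12.9222
row 11: Σ corner-gray over 15 cells = 8323  → 12.7763
row 12: Σ corner-gray over 15 cells = 8109  → 12.4478
Σ rows: total corner-gray = 104200  → 159.9535 mm³


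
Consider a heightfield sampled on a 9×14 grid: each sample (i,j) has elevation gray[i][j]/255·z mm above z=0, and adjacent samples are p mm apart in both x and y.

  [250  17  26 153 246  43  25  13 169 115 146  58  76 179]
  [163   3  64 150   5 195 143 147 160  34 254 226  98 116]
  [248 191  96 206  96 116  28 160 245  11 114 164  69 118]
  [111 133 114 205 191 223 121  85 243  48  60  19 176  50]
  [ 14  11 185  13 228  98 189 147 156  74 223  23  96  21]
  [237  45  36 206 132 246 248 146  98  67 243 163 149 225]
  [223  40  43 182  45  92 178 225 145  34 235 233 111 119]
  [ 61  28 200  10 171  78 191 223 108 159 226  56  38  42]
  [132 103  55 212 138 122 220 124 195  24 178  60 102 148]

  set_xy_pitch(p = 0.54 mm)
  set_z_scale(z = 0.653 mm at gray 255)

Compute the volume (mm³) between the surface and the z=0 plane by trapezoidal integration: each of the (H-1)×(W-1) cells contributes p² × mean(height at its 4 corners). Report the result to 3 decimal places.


9.877

height_mm = gray/255 × 0.653; cell vol = 0.54² × mean(4 corners)
unit = 0.54² × 0.653 / (4×255) = 0.000186681 mm³ per gray-sum
row 0: Σ corner-gray over 13 cells = 5840  → 1.0902
row 1: Σ corner-gray over 13 cells = 6595  → 1.2312
row 2: Σ corner-gray over 13 cells = 6755  → 1.2610
row 3: Σ corner-gray over 13 cells = 6318  → 1.1795
row 4: Σ corner-gray over 13 cells = 6941  → 1.2958
row 5: Σ corner-gray over 13 cells = 7488  → 1.3979
row 6: Σ corner-gray over 13 cells = 6547  → 1.2222
row 7: Σ corner-gray over 13 cells = 6425  → 1.1994
Σ rows: total corner-gray = 52909  → 9.8771 mm³


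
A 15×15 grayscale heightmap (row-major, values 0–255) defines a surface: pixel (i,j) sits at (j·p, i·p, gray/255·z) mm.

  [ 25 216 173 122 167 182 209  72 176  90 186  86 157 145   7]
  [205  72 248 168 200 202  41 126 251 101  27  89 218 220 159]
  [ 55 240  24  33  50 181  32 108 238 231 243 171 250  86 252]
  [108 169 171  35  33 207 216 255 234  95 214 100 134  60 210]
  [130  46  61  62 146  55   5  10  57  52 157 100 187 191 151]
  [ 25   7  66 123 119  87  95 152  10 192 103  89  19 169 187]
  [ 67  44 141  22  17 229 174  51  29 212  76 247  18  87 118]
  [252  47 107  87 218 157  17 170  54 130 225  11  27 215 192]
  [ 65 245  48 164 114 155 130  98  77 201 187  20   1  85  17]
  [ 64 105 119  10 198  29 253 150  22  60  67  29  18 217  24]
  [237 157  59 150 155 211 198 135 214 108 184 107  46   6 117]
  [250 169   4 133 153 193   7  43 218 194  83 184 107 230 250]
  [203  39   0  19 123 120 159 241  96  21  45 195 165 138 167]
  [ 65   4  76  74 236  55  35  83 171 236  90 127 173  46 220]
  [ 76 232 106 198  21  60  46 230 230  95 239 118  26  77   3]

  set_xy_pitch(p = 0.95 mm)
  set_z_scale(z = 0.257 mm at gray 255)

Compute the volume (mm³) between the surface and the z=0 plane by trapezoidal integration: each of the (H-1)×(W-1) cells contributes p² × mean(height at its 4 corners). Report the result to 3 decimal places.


21.570

height_mm = gray/255 × 0.257; cell vol = 0.95² × mean(4 corners)
unit = 0.95² × 0.257 / (4×255) = 0.000227395 mm³ per gray-sum
row 0: Σ corner-gray over 14 cells = 8284  → 1.8837
row 1: Σ corner-gray over 14 cells = 8371  → 1.9035
row 2: Σ corner-gray over 14 cells = 8245  → 1.8749
row 3: Σ corner-gray over 14 cells = 6703  → 1.5242
row 4: Σ corner-gray over 14 cells = 5213  → 1.1854
row 5: Σ corner-gray over 14 cells = 5553  → 1.2627
row 6: Σ corner-gray over 14 cells = 6253  → 1.4219
row 7: Σ corner-gray over 14 cells = 6506  → 1.4794
row 8: Σ corner-gray over 14 cells = 5774  → 1.3130
row 9: Σ corner-gray over 14 cells = 6456  → 1.4681
row 10: Σ corner-gray over 14 cells = 7750  → 1.7623
row 11: Σ corner-gray over 14 cells = 7028  → 1.5981
row 12: Σ corner-gray over 14 cells = 6189  → 1.4073
row 13: Σ corner-gray over 14 cells = 6532  → 1.4853
Σ rows: total corner-gray = 94857  → 21.5700 mm³


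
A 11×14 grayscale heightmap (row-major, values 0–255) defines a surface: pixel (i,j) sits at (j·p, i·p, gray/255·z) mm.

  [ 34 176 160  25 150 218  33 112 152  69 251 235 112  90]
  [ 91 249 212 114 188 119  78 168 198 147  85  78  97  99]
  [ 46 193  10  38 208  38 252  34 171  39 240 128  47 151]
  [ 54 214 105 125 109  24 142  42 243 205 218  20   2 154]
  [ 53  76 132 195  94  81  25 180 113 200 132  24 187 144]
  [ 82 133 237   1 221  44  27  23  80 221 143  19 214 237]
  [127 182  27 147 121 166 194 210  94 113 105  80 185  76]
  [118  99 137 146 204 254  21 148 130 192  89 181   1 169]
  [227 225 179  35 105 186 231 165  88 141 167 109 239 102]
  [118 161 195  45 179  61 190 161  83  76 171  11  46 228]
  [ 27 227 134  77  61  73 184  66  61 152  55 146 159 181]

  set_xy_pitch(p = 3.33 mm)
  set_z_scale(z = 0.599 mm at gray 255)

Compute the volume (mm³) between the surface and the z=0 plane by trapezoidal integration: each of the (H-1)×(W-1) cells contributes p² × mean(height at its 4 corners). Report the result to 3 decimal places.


432.971

height_mm = gray/255 × 0.599; cell vol = 3.33² × mean(4 corners)
unit = 3.33² × 0.599 / (4×255) = 0.00651201 mm³ per gray-sum
row 0: Σ corner-gray over 13 cells = 7166  → 46.6651
row 1: Σ corner-gray over 13 cells = 6649  → 43.2984
row 2: Σ corner-gray over 13 cells = 6099  → 39.7168
row 3: Σ corner-gray over 13 cells = 6181  → 40.2507
row 4: Σ corner-gray over 13 cells = 6120  → 39.8535
row 5: Σ corner-gray over 13 cells = 6496  → 42.3020
row 6: Σ corner-gray over 13 cells = 6942  → 45.2064
row 7: Σ corner-gray over 13 cells = 7560  → 49.2308
row 8: Σ corner-gray over 13 cells = 7173  → 46.7107
row 9: Σ corner-gray over 13 cells = 6102  → 39.7363
Σ rows: total corner-gray = 66488  → 432.9706 mm³


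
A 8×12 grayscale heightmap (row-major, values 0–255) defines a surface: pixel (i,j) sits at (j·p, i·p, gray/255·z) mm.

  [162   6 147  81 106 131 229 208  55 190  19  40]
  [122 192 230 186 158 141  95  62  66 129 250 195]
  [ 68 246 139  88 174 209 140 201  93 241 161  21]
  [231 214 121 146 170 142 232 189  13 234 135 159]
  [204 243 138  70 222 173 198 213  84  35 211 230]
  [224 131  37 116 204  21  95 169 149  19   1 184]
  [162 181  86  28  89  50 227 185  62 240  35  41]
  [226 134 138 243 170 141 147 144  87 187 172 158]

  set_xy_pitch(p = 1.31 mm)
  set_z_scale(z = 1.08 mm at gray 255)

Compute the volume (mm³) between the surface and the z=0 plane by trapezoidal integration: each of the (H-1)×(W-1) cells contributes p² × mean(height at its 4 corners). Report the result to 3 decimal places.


height_mm = gray/255 × 1.08; cell vol = 1.31² × mean(4 corners)
unit = 1.31² × 1.08 / (4×255) = 0.00181705 mm³ per gray-sum
row 0: Σ corner-gray over 11 cells = 5881  → 10.6861
row 1: Σ corner-gray over 11 cells = 6808  → 12.3705
row 2: Σ corner-gray over 11 cells = 7055  → 12.8193
row 3: Σ corner-gray over 11 cells = 7190  → 13.0646
row 4: Σ corner-gray over 11 cells = 5900  → 10.7206
row 5: Σ corner-gray over 11 cells = 4861  → 8.8327
row 6: Σ corner-gray over 11 cells = 6079  → 11.0458
Σ rows: total corner-gray = 43774  → 79.5394 mm³

79.539


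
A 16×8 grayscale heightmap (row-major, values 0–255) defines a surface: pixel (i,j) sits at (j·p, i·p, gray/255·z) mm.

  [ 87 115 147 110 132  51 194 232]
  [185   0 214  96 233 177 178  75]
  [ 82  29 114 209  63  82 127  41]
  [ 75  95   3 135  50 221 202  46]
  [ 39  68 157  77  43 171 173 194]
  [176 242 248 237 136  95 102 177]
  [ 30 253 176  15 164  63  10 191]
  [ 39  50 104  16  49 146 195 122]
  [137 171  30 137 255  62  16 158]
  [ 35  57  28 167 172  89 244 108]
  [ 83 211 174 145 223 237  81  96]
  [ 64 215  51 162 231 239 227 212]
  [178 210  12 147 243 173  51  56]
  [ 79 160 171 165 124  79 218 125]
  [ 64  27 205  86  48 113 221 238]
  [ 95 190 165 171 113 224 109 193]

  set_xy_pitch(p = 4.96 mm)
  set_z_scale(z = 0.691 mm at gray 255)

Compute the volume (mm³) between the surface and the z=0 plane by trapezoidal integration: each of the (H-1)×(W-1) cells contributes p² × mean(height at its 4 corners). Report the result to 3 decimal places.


height_mm = gray/255 × 0.691; cell vol = 4.96² × mean(4 corners)
unit = 4.96² × 0.691 / (4×255) = 0.0166664 mm³ per gray-sum
row 0: Σ corner-gray over 7 cells = 3873  → 64.5489
row 1: Σ corner-gray over 7 cells = 3427  → 57.1157
row 2: Σ corner-gray over 7 cells = 2904  → 48.3992
row 3: Σ corner-gray over 7 cells = 3144  → 52.3991
row 4: Σ corner-gray over 7 cells = 4084  → 68.0655
row 5: Σ corner-gray over 7 cells = 4056  → 67.5988
row 6: Σ corner-gray over 7 cells = 2864  → 47.7325
row 7: Σ corner-gray over 7 cells = 2918  → 48.6325
row 8: Σ corner-gray over 7 cells = 3294  → 54.8990
row 9: Σ corner-gray over 7 cells = 3978  → 66.2989
row 10: Σ corner-gray over 7 cells = 4847  → 80.7819
row 11: Σ corner-gray over 7 cells = 4432  → 73.8654
row 12: Σ corner-gray over 7 cells = 3944  → 65.7322
row 13: Σ corner-gray over 7 cells = 3740  → 62.3323
row 14: Σ corner-gray over 7 cells = 3934  → 65.5655
Σ rows: total corner-gray = 55439  → 923.9673 mm³

923.967


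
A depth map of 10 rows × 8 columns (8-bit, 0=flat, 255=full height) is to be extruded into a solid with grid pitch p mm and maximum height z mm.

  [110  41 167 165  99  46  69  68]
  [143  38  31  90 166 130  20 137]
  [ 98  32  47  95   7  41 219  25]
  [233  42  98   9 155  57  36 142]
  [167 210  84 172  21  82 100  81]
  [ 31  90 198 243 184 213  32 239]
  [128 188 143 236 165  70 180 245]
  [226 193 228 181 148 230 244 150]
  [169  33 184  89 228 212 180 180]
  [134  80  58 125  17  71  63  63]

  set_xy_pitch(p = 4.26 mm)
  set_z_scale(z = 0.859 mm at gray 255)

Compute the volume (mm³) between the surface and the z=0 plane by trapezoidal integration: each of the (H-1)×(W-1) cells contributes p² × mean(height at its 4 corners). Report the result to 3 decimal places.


480.822

height_mm = gray/255 × 0.859; cell vol = 4.26² × mean(4 corners)
unit = 4.26² × 0.859 / (4×255) = 0.0152831 mm³ per gray-sum
row 0: Σ corner-gray over 7 cells = 2582  → 39.4610
row 1: Σ corner-gray over 7 cells = 2235  → 34.1578
row 2: Σ corner-gray over 7 cells = 2174  → 33.2255
row 3: Σ corner-gray over 7 cells = 2755  → 42.1050
row 4: Σ corner-gray over 7 cells = 3776  → 57.7091
row 5: Σ corner-gray over 7 cells = 4527  → 69.1867
row 6: Σ corner-gray over 7 cells = 5161  → 78.8762
row 7: Σ corner-gray over 7 cells = 5025  → 76.7977
row 8: Σ corner-gray over 7 cells = 3226  → 49.3034
Σ rows: total corner-gray = 31461  → 480.8224 mm³


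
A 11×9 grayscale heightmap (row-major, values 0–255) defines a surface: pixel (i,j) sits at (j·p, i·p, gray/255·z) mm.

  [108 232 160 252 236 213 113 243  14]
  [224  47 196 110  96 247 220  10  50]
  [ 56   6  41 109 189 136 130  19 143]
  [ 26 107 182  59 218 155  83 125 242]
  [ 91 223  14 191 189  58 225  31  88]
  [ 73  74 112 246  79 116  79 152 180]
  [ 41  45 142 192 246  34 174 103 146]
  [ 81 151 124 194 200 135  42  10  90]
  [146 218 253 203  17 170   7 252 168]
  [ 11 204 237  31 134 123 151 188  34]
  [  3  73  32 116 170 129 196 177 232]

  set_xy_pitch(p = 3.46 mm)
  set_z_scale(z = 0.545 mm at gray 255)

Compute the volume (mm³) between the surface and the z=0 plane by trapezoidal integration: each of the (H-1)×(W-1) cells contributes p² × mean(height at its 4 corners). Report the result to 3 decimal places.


267.614

height_mm = gray/255 × 0.545; cell vol = 3.46² × mean(4 corners)
unit = 3.46² × 0.545 / (4×255) = 0.00639659 mm³ per gray-sum
row 0: Σ corner-gray over 8 cells = 5146  → 32.9169
row 1: Σ corner-gray over 8 cells = 3585  → 22.9318
row 2: Σ corner-gray over 8 cells = 3585  → 22.9318
row 3: Σ corner-gray over 8 cells = 4167  → 26.6546
row 4: Σ corner-gray over 8 cells = 4010  → 25.6503
row 5: Σ corner-gray over 8 cells = 4028  → 25.7655
row 6: Σ corner-gray over 8 cells = 3942  → 25.2154
row 7: Σ corner-gray over 8 cells = 4437  → 28.3817
row 8: Σ corner-gray over 8 cells = 4735  → 30.2879
row 9: Σ corner-gray over 8 cells = 4202  → 26.8785
Σ rows: total corner-gray = 41837  → 267.6141 mm³


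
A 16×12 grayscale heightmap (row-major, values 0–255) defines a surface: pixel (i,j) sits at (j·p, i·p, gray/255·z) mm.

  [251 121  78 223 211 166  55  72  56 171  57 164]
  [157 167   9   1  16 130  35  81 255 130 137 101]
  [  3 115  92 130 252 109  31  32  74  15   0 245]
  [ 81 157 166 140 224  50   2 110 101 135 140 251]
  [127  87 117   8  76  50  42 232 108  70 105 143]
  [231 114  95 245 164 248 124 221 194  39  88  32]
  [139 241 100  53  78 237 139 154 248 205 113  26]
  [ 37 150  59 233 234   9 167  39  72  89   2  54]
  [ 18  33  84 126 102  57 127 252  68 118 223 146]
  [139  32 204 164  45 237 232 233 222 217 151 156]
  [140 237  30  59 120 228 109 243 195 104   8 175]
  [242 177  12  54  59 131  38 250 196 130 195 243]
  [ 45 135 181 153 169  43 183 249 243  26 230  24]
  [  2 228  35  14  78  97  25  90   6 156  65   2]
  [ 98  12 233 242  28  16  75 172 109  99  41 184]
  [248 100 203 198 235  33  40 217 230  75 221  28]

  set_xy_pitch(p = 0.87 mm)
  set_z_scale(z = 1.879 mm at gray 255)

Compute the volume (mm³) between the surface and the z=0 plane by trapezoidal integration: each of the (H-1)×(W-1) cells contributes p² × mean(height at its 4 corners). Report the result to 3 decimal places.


112.630

height_mm = gray/255 × 1.879; cell vol = 0.87² × mean(4 corners)
unit = 0.87² × 1.879 / (4×255) = 0.00139433 mm³ per gray-sum
row 0: Σ corner-gray over 11 cells = 5015  → 6.9926
row 1: Σ corner-gray over 11 cells = 4128  → 5.7558
row 2: Σ corner-gray over 11 cells = 4730  → 6.5952
row 3: Σ corner-gray over 11 cells = 4842  → 6.7513
row 4: Σ corner-gray over 11 cells = 5387  → 7.5112
row 5: Σ corner-gray over 11 cells = 6628  → 9.2416
row 6: Σ corner-gray over 11 cells = 5500  → 7.6688
row 7: Σ corner-gray over 11 cells = 4743  → 6.6133
row 8: Σ corner-gray over 11 cells = 6313  → 8.8024
row 9: Σ corner-gray over 11 cells = 6750  → 9.4117
row 10: Σ corner-gray over 11 cells = 5950  → 8.2963
row 11: Σ corner-gray over 11 cells = 6262  → 8.7313
row 12: Σ corner-gray over 11 cells = 4885  → 6.8113
row 13: Σ corner-gray over 11 cells = 3928  → 5.4769
row 14: Σ corner-gray over 11 cells = 5716  → 7.9700
Σ rows: total corner-gray = 80777  → 112.6297 mm³


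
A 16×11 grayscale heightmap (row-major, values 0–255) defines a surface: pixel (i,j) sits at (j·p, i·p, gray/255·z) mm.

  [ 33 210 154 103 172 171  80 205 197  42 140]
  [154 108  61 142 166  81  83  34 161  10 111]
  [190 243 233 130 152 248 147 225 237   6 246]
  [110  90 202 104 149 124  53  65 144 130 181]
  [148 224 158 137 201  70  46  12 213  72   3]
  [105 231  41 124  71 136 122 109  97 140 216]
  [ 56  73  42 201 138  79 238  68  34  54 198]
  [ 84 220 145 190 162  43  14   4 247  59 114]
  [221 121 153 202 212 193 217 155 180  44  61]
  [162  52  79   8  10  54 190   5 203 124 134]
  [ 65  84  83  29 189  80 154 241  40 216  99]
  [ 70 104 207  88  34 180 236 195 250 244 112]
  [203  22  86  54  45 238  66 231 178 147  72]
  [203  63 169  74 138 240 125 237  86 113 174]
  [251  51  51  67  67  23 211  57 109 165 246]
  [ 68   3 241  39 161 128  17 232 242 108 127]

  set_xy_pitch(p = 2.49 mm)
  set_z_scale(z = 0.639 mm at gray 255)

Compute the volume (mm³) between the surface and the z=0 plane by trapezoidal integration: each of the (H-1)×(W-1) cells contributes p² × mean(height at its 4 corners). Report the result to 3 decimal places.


height_mm = gray/255 × 0.639; cell vol = 2.49² × mean(4 corners)
unit = 2.49² × 0.639 / (4×255) = 0.00388418 mm³ per gray-sum
row 0: Σ corner-gray over 10 cells = 4798  → 18.6363
row 1: Σ corner-gray over 10 cells = 5635  → 21.8874
row 2: Σ corner-gray over 10 cells = 6091  → 23.6585
row 3: Σ corner-gray over 10 cells = 4830  → 18.7606
row 4: Σ corner-gray over 10 cells = 4880  → 18.9548
row 5: Σ corner-gray over 10 cells = 4571  → 17.7546
row 6: Σ corner-gray over 10 cells = 4474  → 17.3778
row 7: Σ corner-gray over 10 cells = 5602  → 21.7592
row 8: Σ corner-gray over 10 cells = 4982  → 19.3510
row 9: Σ corner-gray over 10 cells = 4142  → 16.0883
row 10: Σ corner-gray over 10 cells = 5654  → 21.9612
row 11: Σ corner-gray over 10 cells = 5667  → 22.0116
row 12: Σ corner-gray over 10 cells = 5276  → 20.4929
row 13: Σ corner-gray over 10 cells = 4966  → 19.2888
row 14: Σ corner-gray over 10 cells = 4636  → 18.0071
Σ rows: total corner-gray = 76204  → 295.9901 mm³

295.990


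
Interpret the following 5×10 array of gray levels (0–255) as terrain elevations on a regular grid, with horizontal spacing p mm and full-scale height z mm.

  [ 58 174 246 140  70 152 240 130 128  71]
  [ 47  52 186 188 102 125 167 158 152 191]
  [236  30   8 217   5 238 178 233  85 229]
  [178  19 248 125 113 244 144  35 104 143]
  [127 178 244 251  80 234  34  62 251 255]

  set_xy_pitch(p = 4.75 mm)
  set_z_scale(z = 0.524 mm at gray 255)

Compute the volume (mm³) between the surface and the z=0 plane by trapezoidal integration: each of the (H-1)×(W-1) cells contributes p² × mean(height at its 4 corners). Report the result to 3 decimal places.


height_mm = gray/255 × 0.524; cell vol = 4.75² × mean(4 corners)
unit = 4.75² × 0.524 / (4×255) = 0.0115909 mm³ per gray-sum
row 0: Σ corner-gray over 9 cells = 5187  → 60.1222
row 1: Σ corner-gray over 9 cells = 4951  → 57.3867
row 2: Σ corner-gray over 9 cells = 4838  → 56.0769
row 3: Σ corner-gray over 9 cells = 5435  → 62.9967
Σ rows: total corner-gray = 20411  → 236.5825 mm³

236.583


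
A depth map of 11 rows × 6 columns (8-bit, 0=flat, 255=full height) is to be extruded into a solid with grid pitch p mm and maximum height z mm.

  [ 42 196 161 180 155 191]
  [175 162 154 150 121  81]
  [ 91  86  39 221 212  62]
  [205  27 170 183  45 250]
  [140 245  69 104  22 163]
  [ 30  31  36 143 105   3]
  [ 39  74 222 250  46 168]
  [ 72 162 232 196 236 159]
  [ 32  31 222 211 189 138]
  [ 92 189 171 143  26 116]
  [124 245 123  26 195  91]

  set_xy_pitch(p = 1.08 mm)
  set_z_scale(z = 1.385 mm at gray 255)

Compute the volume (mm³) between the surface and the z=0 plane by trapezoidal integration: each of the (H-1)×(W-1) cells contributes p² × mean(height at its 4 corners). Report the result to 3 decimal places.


height_mm = gray/255 × 1.385; cell vol = 1.08² × mean(4 corners)
unit = 1.08² × 1.385 / (4×255) = 0.00158379 mm³ per gray-sum
row 0: Σ corner-gray over 5 cells = 3047  → 4.8258
row 1: Σ corner-gray over 5 cells = 2699  → 4.2746
row 2: Σ corner-gray over 5 cells = 2574  → 4.0767
row 3: Σ corner-gray over 5 cells = 2488  → 3.9405
row 4: Σ corner-gray over 5 cells = 1846  → 2.9237
row 5: Σ corner-gray over 5 cells = 2054  → 3.2531
row 6: Σ corner-gray over 5 cells = 3274  → 5.1853
row 7: Σ corner-gray over 5 cells = 3359  → 5.3199
row 8: Σ corner-gray over 5 cells = 2742  → 4.3427
row 9: Σ corner-gray over 5 cells = 2659  → 4.2113
Σ rows: total corner-gray = 26742  → 42.3537 mm³

42.354


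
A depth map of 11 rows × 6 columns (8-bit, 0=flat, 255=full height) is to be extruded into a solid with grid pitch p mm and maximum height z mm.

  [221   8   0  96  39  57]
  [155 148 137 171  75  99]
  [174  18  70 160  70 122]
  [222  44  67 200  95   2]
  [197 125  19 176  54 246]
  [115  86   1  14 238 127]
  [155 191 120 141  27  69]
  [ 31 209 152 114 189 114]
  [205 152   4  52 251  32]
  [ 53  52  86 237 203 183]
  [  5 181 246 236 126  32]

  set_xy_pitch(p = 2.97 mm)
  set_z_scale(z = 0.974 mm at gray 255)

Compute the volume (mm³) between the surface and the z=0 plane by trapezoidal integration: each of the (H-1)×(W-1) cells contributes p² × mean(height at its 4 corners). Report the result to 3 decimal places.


height_mm = gray/255 × 0.974; cell vol = 2.97² × mean(4 corners)
unit = 2.97² × 0.974 / (4×255) = 0.00842309 mm³ per gray-sum
row 0: Σ corner-gray over 5 cells = 1880  → 15.8354
row 1: Σ corner-gray over 5 cells = 2248  → 18.9351
row 2: Σ corner-gray over 5 cells = 1968  → 16.5767
row 3: Σ corner-gray over 5 cells = 2227  → 18.7582
row 4: Σ corner-gray over 5 cells = 2111  → 17.7812
row 5: Σ corner-gray over 5 cells = 2102  → 17.7053
row 6: Σ corner-gray over 5 cells = 2655  → 22.3633
row 7: Σ corner-gray over 5 cells = 2628  → 22.1359
row 8: Σ corner-gray over 5 cells = 2547  → 21.4536
row 9: Σ corner-gray over 5 cells = 3007  → 25.3282
Σ rows: total corner-gray = 23373  → 196.8730 mm³

196.873


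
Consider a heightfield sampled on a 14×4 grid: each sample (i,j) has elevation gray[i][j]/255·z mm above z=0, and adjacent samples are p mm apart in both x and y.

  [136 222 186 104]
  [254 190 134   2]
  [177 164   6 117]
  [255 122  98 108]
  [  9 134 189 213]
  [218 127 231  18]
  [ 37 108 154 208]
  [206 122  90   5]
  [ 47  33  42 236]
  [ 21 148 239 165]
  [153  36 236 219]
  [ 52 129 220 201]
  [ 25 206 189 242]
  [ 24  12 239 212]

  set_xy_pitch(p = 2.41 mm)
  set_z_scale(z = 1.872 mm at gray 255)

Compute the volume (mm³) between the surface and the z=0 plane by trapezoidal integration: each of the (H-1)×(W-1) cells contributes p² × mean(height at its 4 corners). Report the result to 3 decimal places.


height_mm = gray/255 × 1.872; cell vol = 2.41² × mean(4 corners)
unit = 2.41² × 1.872 / (4×255) = 0.0106596 mm³ per gray-sum
row 0: Σ corner-gray over 3 cells = 1960  → 20.8928
row 1: Σ corner-gray over 3 cells = 1538  → 16.3944
row 2: Σ corner-gray over 3 cells = 1437  → 15.3178
row 3: Σ corner-gray over 3 cells = 1671  → 17.8121
row 4: Σ corner-gray over 3 cells = 1820  → 19.4004
row 5: Σ corner-gray over 3 cells = 1721  → 18.3451
row 6: Σ corner-gray over 3 cells = 1404  → 14.9660
row 7: Σ corner-gray over 3 cells = 1068  → 11.3844
row 8: Σ corner-gray over 3 cells = 1393  → 14.8488
row 9: Σ corner-gray over 3 cells = 1876  → 19.9974
row 10: Σ corner-gray over 3 cells = 1867  → 19.9014
row 11: Σ corner-gray over 3 cells = 2008  → 21.4044
row 12: Σ corner-gray over 3 cells = 1795  → 19.1339
Σ rows: total corner-gray = 21558  → 229.7990 mm³

229.799


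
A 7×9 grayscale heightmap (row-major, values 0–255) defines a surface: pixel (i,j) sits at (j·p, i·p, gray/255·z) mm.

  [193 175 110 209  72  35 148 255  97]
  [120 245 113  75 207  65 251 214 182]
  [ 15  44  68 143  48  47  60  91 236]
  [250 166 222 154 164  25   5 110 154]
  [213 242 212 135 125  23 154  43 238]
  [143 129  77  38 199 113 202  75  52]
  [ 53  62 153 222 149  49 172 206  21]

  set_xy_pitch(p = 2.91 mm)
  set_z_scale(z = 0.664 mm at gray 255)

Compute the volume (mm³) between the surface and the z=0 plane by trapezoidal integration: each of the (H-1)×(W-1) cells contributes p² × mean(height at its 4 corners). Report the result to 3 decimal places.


height_mm = gray/255 × 0.664; cell vol = 2.91² × mean(4 corners)
unit = 2.91² × 0.664 / (4×255) = 0.00551257 mm³ per gray-sum
row 0: Σ corner-gray over 8 cells = 4940  → 27.2321
row 1: Σ corner-gray over 8 cells = 3895  → 21.4714
row 2: Σ corner-gray over 8 cells = 3349  → 18.4616
row 3: Σ corner-gray over 8 cells = 4415  → 24.3380
row 4: Σ corner-gray over 8 cells = 4180  → 23.0425
row 5: Σ corner-gray over 8 cells = 3961  → 21.8353
Σ rows: total corner-gray = 24740  → 136.3809 mm³

136.381


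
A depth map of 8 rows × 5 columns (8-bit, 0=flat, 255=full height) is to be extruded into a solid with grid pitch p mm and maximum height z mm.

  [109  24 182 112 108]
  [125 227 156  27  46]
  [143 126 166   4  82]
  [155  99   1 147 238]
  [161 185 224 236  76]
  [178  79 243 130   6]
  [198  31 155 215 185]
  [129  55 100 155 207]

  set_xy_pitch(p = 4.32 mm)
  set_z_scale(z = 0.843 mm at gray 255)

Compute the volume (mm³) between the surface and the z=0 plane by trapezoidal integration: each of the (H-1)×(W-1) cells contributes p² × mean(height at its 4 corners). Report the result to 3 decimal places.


height_mm = gray/255 × 0.843; cell vol = 4.32² × mean(4 corners)
unit = 4.32² × 0.843 / (4×255) = 0.0154239 mm³ per gray-sum
row 0: Σ corner-gray over 4 cells = 1844  → 28.4417
row 1: Σ corner-gray over 4 cells = 1808  → 27.8865
row 2: Σ corner-gray over 4 cells = 1704  → 26.2824
row 3: Σ corner-gray over 4 cells = 2414  → 37.2334
row 4: Σ corner-gray over 4 cells = 2615  → 40.3336
row 5: Σ corner-gray over 4 cells = 2273  → 35.0586
row 6: Σ corner-gray over 4 cells = 2141  → 33.0226
Σ rows: total corner-gray = 14799  → 228.2587 mm³

228.259


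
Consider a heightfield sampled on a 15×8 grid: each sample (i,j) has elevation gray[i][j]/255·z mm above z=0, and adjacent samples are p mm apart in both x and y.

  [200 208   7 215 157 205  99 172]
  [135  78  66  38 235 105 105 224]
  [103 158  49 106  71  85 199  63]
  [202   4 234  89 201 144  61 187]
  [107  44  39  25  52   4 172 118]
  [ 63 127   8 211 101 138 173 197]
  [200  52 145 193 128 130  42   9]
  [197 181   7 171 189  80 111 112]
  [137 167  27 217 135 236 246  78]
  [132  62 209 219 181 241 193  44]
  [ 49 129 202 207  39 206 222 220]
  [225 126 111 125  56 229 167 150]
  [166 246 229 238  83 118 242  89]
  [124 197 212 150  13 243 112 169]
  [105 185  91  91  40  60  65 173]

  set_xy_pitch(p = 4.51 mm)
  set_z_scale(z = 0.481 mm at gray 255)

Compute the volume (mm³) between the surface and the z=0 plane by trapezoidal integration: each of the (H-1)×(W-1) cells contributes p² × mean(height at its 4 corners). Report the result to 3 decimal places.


506.828

height_mm = gray/255 × 0.481; cell vol = 4.51² × mean(4 corners)
unit = 4.51² × 0.481 / (4×255) = 0.00959175 mm³ per gray-sum
row 0: Σ corner-gray over 7 cells = 3767  → 36.1321
row 1: Σ corner-gray over 7 cells = 3115  → 29.8783
row 2: Σ corner-gray over 7 cells = 3357  → 32.1995
row 3: Σ corner-gray over 7 cells = 2752  → 26.3965
row 4: Σ corner-gray over 7 cells = 2673  → 25.6388
row 5: Σ corner-gray over 7 cells = 3365  → 32.2762
row 6: Σ corner-gray over 7 cells = 3376  → 32.3818
row 7: Σ corner-gray over 7 cells = 4058  → 38.9233
row 8: Σ corner-gray over 7 cells = 4657  → 44.6688
row 9: Σ corner-gray over 7 cells = 4665  → 44.7455
row 10: Σ corner-gray over 7 cells = 4282  → 41.0719
row 11: Σ corner-gray over 7 cells = 4570  → 43.8343
row 12: Σ corner-gray over 7 cells = 4714  → 45.2155
row 13: Σ corner-gray over 7 cells = 3489  → 33.4656
Σ rows: total corner-gray = 52840  → 506.8282 mm³


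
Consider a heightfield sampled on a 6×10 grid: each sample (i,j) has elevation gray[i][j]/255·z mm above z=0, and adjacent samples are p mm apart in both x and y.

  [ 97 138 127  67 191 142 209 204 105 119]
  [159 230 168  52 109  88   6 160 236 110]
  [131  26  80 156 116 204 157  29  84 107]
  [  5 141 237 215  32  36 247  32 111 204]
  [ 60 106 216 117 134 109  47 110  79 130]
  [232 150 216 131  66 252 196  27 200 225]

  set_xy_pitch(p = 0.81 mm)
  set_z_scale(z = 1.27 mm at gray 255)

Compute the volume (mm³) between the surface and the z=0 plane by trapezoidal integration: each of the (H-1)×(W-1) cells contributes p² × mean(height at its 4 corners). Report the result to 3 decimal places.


height_mm = gray/255 × 1.27; cell vol = 0.81² × mean(4 corners)
unit = 0.81² × 1.27 / (4×255) = 0.000816909 mm³ per gray-sum
row 0: Σ corner-gray over 9 cells = 4949  → 4.0429
row 1: Σ corner-gray over 9 cells = 4309  → 3.5201
row 2: Σ corner-gray over 9 cells = 4253  → 3.4743
row 3: Σ corner-gray over 9 cells = 4337  → 3.5429
row 4: Σ corner-gray over 9 cells = 4959  → 4.0511
Σ rows: total corner-gray = 22807  → 18.6312 mm³

18.631


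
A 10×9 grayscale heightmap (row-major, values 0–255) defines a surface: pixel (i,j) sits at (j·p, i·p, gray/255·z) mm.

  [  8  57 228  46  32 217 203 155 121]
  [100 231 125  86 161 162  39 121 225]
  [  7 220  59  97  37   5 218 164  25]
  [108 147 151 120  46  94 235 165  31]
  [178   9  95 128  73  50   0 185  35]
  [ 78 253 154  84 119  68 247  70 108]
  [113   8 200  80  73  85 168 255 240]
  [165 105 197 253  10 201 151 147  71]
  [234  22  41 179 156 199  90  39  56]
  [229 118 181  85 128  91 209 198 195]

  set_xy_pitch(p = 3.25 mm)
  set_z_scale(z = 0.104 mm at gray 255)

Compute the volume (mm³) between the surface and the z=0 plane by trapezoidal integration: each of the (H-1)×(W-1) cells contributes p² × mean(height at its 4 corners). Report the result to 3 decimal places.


38.237

height_mm = gray/255 × 0.104; cell vol = 3.25² × mean(4 corners)
unit = 3.25² × 0.104 / (4×255) = 0.00107696 mm³ per gray-sum
row 0: Σ corner-gray over 8 cells = 4180  → 4.5017
row 1: Σ corner-gray over 8 cells = 3807  → 4.1000
row 2: Σ corner-gray over 8 cells = 3687  → 3.9708
row 3: Σ corner-gray over 8 cells = 3348  → 3.6057
row 4: Σ corner-gray over 8 cells = 3469  → 3.7360
row 5: Σ corner-gray over 8 cells = 4267  → 4.5954
row 6: Σ corner-gray over 8 cells = 4455  → 4.7979
row 7: Σ corner-gray over 8 cells = 4106  → 4.4220
row 8: Σ corner-gray over 8 cells = 4186  → 4.5082
Σ rows: total corner-gray = 35505  → 38.2375 mm³
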